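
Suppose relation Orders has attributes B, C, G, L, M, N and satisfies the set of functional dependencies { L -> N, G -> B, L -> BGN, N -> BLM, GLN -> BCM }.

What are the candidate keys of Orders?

{L}⁺: L→N adds N; L→BGN adds B, G; N→BLM adds M; GLN→BCM adds C → {B, C, G, L, M, N}.
{N}⁺: N→BLM adds B, L, M; L→BGN adds G; GLN→BCM adds C → {B, C, G, L, M, N}.
Any other superkey contains one of these as a subset, so there are no further candidate keys.

(L), (N)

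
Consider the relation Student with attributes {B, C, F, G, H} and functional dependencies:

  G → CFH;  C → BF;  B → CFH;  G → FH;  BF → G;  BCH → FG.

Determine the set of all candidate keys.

{B}⁺: B→CFH adds C, F, H; BF→G adds G → {B, C, F, G, H}.
{C}⁺: C→BF adds B, F; B→CFH adds H; BF→G adds G → {B, C, F, G, H}.
{G}⁺: G→CFH adds C, F, H; C→BF adds B → {B, C, F, G, H}.
Any other superkey contains one of these as a subset, so there are no further candidate keys.

{B}, {C}, {G}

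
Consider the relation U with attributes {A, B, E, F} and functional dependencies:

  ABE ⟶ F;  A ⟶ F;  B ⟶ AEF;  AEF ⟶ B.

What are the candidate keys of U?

B, AE

{B}⁺: B→AEF adds A, E, F → {A, B, E, F}.
{A, E}⁺: A→F adds F; AEF→B adds B → {A, B, E, F}.
Any other superkey contains one of these as a subset, so there are no further candidate keys.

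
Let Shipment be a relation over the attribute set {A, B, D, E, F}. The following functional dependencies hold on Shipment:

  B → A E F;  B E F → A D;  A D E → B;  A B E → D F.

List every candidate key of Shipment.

{B}⁺: B→AEF adds A, E, F; BEF→AD adds D → {A, B, D, E, F}.
{A, D, E}⁺: ADE→B adds B; ABE→DF adds F → {A, B, D, E, F}. Minimal: {D, E}⁺ = {D, E}; {A, E}⁺ = {A, E}; {A, D}⁺ = {A, D} — none reach the full schema.

{B}; {A, D, E}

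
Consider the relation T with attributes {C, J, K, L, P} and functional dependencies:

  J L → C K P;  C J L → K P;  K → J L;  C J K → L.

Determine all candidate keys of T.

{K}⁺: K→JL adds J, L; JL→CKP adds C, P → {C, J, K, L, P}.
{J, L}⁺: JL→CKP adds C, K, P → {C, J, K, L, P}.
Any other superkey contains one of these as a subset, so there are no further candidate keys.

{K}, {J, L}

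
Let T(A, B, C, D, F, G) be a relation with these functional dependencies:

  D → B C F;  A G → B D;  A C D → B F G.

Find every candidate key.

(A, D), (A, G)

Attribute A never appears on the right-hand side of any dependency, so A must belong to every candidate key.
{A}⁺ = {A}, which is not all of the schema, so we must add further attributes.
{A, D}⁺: D→BCF adds B, C, F; ACD→BFG adds G → {A, B, C, D, F, G}.
{A, G}⁺: AG→BD adds B, D; D→BCF adds C, F → {A, B, C, D, F, G}.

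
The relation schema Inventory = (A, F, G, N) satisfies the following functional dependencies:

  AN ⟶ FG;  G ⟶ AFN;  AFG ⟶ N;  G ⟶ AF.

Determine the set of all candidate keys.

{G}⁺: G→AFN adds A, F, N → {A, F, G, N}.
{A, N}⁺: AN→FG adds F, G → {A, F, G, N}. Minimal: {N}⁺ = {N}; {A}⁺ = {A} — none reach the full schema.
Any other superkey contains one of these as a subset, so there are no further candidate keys.

(G), (A, N)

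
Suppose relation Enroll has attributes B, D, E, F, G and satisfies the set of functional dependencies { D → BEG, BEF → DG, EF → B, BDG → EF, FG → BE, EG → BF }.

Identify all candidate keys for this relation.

{D}⁺: D→BEG adds B, E, G; BDG→EF adds F → {B, D, E, F, G}.
{E, F}⁺: EF→B adds B; BEF→DG adds D, G → {B, D, E, F, G}. Minimal: {F}⁺ = {F}; {E}⁺ = {E} — none reach the full schema.
{E, G}⁺: EG→BF adds B, F; BEF→DG adds D → {B, D, E, F, G}. Minimal: {G}⁺ = {G}; {E}⁺ = {E} — none reach the full schema.
{F, G}⁺: FG→BE adds B, E; BEF→DG adds D → {B, D, E, F, G}. Minimal: {G}⁺ = {G}; {F}⁺ = {F} — none reach the full schema.

{D}, {E, F}, {E, G}, {F, G}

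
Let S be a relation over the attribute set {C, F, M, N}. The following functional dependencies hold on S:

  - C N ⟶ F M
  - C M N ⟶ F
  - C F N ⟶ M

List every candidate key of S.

CN

Attributes C, N never appear on any right-hand side, so every candidate key must contain {C, N}.
{C, N}⁺ = {C, F, M, N}, which is all of the schema, so {C, N} is the only candidate key.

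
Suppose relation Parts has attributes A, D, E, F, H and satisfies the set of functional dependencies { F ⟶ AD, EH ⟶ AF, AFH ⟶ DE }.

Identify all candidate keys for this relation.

Attribute H never appears on the right-hand side of any dependency, so H must belong to every candidate key.
{H}⁺ = {H}, which is not all of the schema, so we must add further attributes.
{E, H}⁺: EH→AF adds A, F; AFH→DE adds D → {A, D, E, F, H}.
{F, H}⁺: F→AD adds A, D; AFH→DE adds E → {A, D, E, F, H}.
Any other superkey contains one of these as a subset, so there are no further candidate keys.

(E, H), (F, H)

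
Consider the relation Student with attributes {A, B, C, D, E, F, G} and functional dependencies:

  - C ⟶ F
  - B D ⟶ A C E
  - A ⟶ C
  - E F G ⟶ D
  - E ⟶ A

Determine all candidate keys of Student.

Attributes B, G never appear on any right-hand side, so every candidate key must contain {B, G}.
{B, G}⁺ = {B, G}, which is not all of the schema, so we must add further attributes.
{B, D, G}⁺: BD→ACE adds A, C, E; C→F adds F → {A, B, C, D, E, F, G}.
{B, E, G}⁺: E→A adds A; A→C adds C; C→F adds F; EFG→D adds D → {A, B, C, D, E, F, G}.

BDG, BEG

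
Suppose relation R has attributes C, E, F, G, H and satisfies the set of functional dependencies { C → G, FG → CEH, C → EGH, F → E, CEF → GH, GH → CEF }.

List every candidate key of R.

(C); (F, G); (G, H)

{C}⁺: C→G adds G; C→EGH adds E, H; GH→CEF adds F → {C, E, F, G, H}.
{F, G}⁺: FG→CEH adds C, E, H → {C, E, F, G, H}.
{G, H}⁺: GH→CEF adds C, E, F → {C, E, F, G, H}.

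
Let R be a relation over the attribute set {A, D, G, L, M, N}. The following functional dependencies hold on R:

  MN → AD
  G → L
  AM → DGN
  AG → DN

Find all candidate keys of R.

{A, M}, {M, N}

{A, M}⁺: AM→DGN adds D, G, N; G→L adds L → {A, D, G, L, M, N}. Minimal: {M}⁺ = {M}; {A}⁺ = {A} — none reach the full schema.
{M, N}⁺: MN→AD adds A, D; AM→DGN adds G; G→L adds L → {A, D, G, L, M, N}. Minimal: {N}⁺ = {N}; {M}⁺ = {M} — none reach the full schema.
Any other superkey contains one of these as a subset, so there are no further candidate keys.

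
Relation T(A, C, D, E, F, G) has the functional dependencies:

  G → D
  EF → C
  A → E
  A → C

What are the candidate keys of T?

{A, F, G}

Attributes A, F, G never appear on any right-hand side, so every candidate key must contain {A, F, G}.
{A, F, G}⁺ = {A, C, D, E, F, G}, which is all of the schema, so {A, F, G} is the only candidate key.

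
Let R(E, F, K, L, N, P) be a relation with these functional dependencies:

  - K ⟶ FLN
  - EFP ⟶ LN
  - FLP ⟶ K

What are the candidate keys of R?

Attributes E, P never appear on any right-hand side, so every candidate key must contain {E, P}.
{E, P}⁺ = {E, P}, which is not all of the schema, so we must add further attributes.
{E, F, P}⁺: EFP→LN adds L, N; FLP→K adds K → {E, F, K, L, N, P}.
{E, K, P}⁺: K→FLN adds F, L, N → {E, F, K, L, N, P}.

(E, F, P), (E, K, P)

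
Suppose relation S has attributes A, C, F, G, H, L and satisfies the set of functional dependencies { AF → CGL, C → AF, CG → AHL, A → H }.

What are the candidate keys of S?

{C}⁺: C→AF adds A, F; A→H adds H; AF→CGL adds G, L → {A, C, F, G, H, L}.
{A, F}⁺: AF→CGL adds C, G, L; CG→AHL adds H → {A, C, F, G, H, L}. Minimal: {F}⁺ = {F}; {A}⁺ = {A, H} — none reach the full schema.

(C); (A, F)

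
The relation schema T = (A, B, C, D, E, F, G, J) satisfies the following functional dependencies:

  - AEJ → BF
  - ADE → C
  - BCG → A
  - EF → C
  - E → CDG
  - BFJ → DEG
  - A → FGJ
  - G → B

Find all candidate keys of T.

(A), (E), (C, G), (B, F, J), (F, G, J)

{A}⁺: A→FGJ adds F, G, J; G→B adds B; BFJ→DEG adds D, E; ADE→C adds C → {A, B, C, D, E, F, G, J}.
{E}⁺: E→CDG adds C, D, G; G→B adds B; BCG→A adds A; A→FGJ adds F, J → {A, B, C, D, E, F, G, J}.
{C, G}⁺: G→B adds B; BCG→A adds A; A→FGJ adds F, J; BFJ→DEG adds D, E → {A, B, C, D, E, F, G, J}. Minimal: {G}⁺ = {B, G}; {C}⁺ = {C} — none reach the full schema.
{B, F, J}⁺: BFJ→DEG adds D, E, G; EF→C adds C; BCG→A adds A → {A, B, C, D, E, F, G, J}. Minimal: {F, J}⁺ = {F, J}; {B, J}⁺ = {B, J}; {B, F}⁺ = {B, F} — none reach the full schema.
{F, G, J}⁺: G→B adds B; BFJ→DEG adds D, E; EF→C adds C; BCG→A adds A → {A, B, C, D, E, F, G, J}. Minimal: {G, J}⁺ = {B, G, J}; {F, J}⁺ = {F, J}; {F, G}⁺ = {B, F, G} — none reach the full schema.
Any other superkey contains one of these as a subset, so there are no further candidate keys.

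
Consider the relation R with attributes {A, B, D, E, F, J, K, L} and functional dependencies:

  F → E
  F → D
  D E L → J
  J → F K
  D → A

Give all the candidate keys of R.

{B, F, L}⁺: F→E adds E; F→D adds D; DEL→J adds J; J→FK adds K; D→A adds A → {A, B, D, E, F, J, K, L}. Minimal: {F, L}⁺ = {A, D, E, F, J, K, L}; {B, L}⁺ = {B, L}; {B, F}⁺ = {A, B, D, E, F} — none reach the full schema.
{B, J, L}⁺: J→FK adds F, K; F→E adds E; F→D adds D; D→A adds A → {A, B, D, E, F, J, K, L}. Minimal: {J, L}⁺ = {A, D, E, F, J, K, L}; {B, L}⁺ = {B, L}; {B, J}⁺ = {A, B, D, E, F, J, K} — none reach the full schema.
{B, D, E, L}⁺: DEL→J adds J; J→FK adds F, K; D→A adds A → {A, B, D, E, F, J, K, L}. Minimal: {D, E, L}⁺ = {A, D, E, F, J, K, L}; {B, E, L}⁺ = {B, E, L}; {B, D, L}⁺ = {A, B, D, L}; … — none reach the full schema.
Any other superkey contains one of these as a subset, so there are no further candidate keys.

BFL, BJL, BDEL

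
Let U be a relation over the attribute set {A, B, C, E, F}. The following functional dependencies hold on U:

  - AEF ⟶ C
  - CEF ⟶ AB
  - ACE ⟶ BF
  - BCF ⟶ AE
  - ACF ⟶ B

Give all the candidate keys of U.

{A, C, E}⁺: ACE→BF adds B, F → {A, B, C, E, F}. Minimal: {C, E}⁺ = {C, E}; {A, E}⁺ = {A, E}; {A, C}⁺ = {A, C} — none reach the full schema.
{A, C, F}⁺: ACF→B adds B; BCF→AE adds E → {A, B, C, E, F}. Minimal: {C, F}⁺ = {C, F}; {A, F}⁺ = {A, F}; {A, C}⁺ = {A, C} — none reach the full schema.
{A, E, F}⁺: AEF→C adds C; CEF→AB adds B → {A, B, C, E, F}. Minimal: {E, F}⁺ = {E, F}; {A, F}⁺ = {A, F}; {A, E}⁺ = {A, E} — none reach the full schema.
{B, C, F}⁺: BCF→AE adds A, E → {A, B, C, E, F}. Minimal: {C, F}⁺ = {C, F}; {B, F}⁺ = {B, F}; {B, C}⁺ = {B, C} — none reach the full schema.
{C, E, F}⁺: CEF→AB adds A, B → {A, B, C, E, F}. Minimal: {E, F}⁺ = {E, F}; {C, F}⁺ = {C, F}; {C, E}⁺ = {C, E} — none reach the full schema.

(A, C, E), (A, C, F), (A, E, F), (B, C, F), (C, E, F)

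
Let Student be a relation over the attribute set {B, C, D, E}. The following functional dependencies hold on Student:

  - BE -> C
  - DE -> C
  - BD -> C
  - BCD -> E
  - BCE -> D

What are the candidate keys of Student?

Attribute B never appears on the right-hand side of any dependency, so B must belong to every candidate key.
{B}⁺ = {B}, which is not all of the schema, so we must add further attributes.
{B, D}⁺: BD→C adds C; BCD→E adds E → {B, C, D, E}.
{B, E}⁺: BE→C adds C; BCE→D adds D → {B, C, D, E}.
Any other superkey contains one of these as a subset, so there are no further candidate keys.

{B, D}, {B, E}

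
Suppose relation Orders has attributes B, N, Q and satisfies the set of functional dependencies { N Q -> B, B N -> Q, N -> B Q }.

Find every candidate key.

Attribute N never appears on the right-hand side of any dependency, so N must belong to every candidate key.
{N}⁺ = {B, N, Q}, which is all of the schema, so {N} is the only candidate key.

{N}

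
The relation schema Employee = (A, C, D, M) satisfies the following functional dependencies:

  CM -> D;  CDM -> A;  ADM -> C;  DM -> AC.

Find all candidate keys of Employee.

CM; DM

Attribute M never appears on the right-hand side of any dependency, so M must belong to every candidate key.
{M}⁺ = {M}, which is not all of the schema, so we must add further attributes.
{C, M}⁺: CM→D adds D; CDM→A adds A → {A, C, D, M}.
{D, M}⁺: DM→AC adds A, C → {A, C, D, M}.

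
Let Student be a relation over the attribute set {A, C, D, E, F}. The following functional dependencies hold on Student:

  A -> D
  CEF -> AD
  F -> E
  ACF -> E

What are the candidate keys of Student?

(C, F)

Attributes C, F never appear on any right-hand side, so every candidate key must contain {C, F}.
{C, F}⁺ = {A, C, D, E, F}, which is all of the schema, so {C, F} is the only candidate key.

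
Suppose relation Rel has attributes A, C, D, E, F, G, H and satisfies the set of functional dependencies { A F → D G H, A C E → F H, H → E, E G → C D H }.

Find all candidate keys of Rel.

Attribute A never appears on the right-hand side of any dependency, so A must belong to every candidate key.
{A}⁺ = {A}, which is not all of the schema, so we must add further attributes.
{A, F}⁺: AF→DGH adds D, G, H; H→E adds E; EG→CDH adds C → {A, C, D, E, F, G, H}. Minimal: {F}⁺ = {F}; {A}⁺ = {A} — none reach the full schema.
{A, C, E}⁺: ACE→FH adds F, H; AF→DGH adds D, G → {A, C, D, E, F, G, H}. Minimal: {C, E}⁺ = {C, E}; {A, E}⁺ = {A, E}; {A, C}⁺ = {A, C} — none reach the full schema.
{A, C, H}⁺: H→E adds E; ACE→FH adds F; AF→DGH adds D, G → {A, C, D, E, F, G, H}. Minimal: {C, H}⁺ = {C, E, H}; {A, H}⁺ = {A, E, H}; {A, C}⁺ = {A, C} — none reach the full schema.
{A, E, G}⁺: EG→CDH adds C, D, H; ACE→FH adds F → {A, C, D, E, F, G, H}. Minimal: {E, G}⁺ = {C, D, E, G, H}; {A, G}⁺ = {A, G}; {A, E}⁺ = {A, E} — none reach the full schema.
{A, G, H}⁺: H→E adds E; EG→CDH adds C, D; ACE→FH adds F → {A, C, D, E, F, G, H}. Minimal: {G, H}⁺ = {C, D, E, G, H}; {A, H}⁺ = {A, E, H}; {A, G}⁺ = {A, G} — none reach the full schema.
Any other superkey contains one of these as a subset, so there are no further candidate keys.

(A, F), (A, C, E), (A, C, H), (A, E, G), (A, G, H)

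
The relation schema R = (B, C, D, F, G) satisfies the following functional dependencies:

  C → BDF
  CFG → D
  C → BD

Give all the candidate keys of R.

{C, G}

Attributes C, G never appear on any right-hand side, so every candidate key must contain {C, G}.
{C, G}⁺ = {B, C, D, F, G}, which is all of the schema, so {C, G} is the only candidate key.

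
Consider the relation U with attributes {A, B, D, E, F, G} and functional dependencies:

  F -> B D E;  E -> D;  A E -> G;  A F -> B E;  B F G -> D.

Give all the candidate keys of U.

{A, F}

Attributes A, F never appear on any right-hand side, so every candidate key must contain {A, F}.
{A, F}⁺ = {A, B, D, E, F, G}, which is all of the schema, so {A, F} is the only candidate key.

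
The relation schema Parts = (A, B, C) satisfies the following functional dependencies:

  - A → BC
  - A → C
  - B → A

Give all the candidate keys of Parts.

{A}⁺: A→BC adds B, C → {A, B, C}.
{B}⁺: B→A adds A; A→BC adds C → {A, B, C}.

{A}; {B}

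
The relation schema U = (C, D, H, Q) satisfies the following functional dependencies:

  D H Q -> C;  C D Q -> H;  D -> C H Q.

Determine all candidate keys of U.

Attribute D never appears on the right-hand side of any dependency, so D must belong to every candidate key.
{D}⁺ = {C, D, H, Q}, which is all of the schema, so {D} is the only candidate key.

{D}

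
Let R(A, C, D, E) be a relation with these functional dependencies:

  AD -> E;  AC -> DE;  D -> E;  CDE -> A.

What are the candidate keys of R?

{A, C}⁺: AC→DE adds D, E → {A, C, D, E}.
{C, D}⁺: D→E adds E; CDE→A adds A → {A, C, D, E}.
Any other superkey contains one of these as a subset, so there are no further candidate keys.

(A, C), (C, D)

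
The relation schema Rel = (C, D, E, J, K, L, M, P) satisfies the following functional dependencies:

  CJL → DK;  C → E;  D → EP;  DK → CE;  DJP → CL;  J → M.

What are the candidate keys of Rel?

{D, J}, {C, J, L}

Attribute J never appears on the right-hand side of any dependency, so J must belong to every candidate key.
{J}⁺ = {J, M}, which is not all of the schema, so we must add further attributes.
{D, J}⁺: D→EP adds E, P; DJP→CL adds C, L; J→M adds M; CJL→DK adds K → {C, D, E, J, K, L, M, P}. Minimal: {J}⁺ = {J, M}; {D}⁺ = {D, E, P} — none reach the full schema.
{C, J, L}⁺: CJL→DK adds D, K; C→E adds E; D→EP adds P; J→M adds M → {C, D, E, J, K, L, M, P}. Minimal: {J, L}⁺ = {J, L, M}; {C, L}⁺ = {C, E, L}; {C, J}⁺ = {C, E, J, M} — none reach the full schema.
Any other superkey contains one of these as a subset, so there are no further candidate keys.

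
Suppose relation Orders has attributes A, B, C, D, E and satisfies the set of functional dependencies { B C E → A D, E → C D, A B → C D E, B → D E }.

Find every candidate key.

Attribute B never appears on the right-hand side of any dependency, so B must belong to every candidate key.
{B}⁺ = {A, B, C, D, E}, which is all of the schema, so {B} is the only candidate key.

{B}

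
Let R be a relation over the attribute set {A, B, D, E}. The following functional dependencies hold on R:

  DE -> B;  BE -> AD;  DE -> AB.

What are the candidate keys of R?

(B, E), (D, E)

Attribute E never appears on the right-hand side of any dependency, so E must belong to every candidate key.
{E}⁺ = {E}, which is not all of the schema, so we must add further attributes.
{B, E}⁺: BE→AD adds A, D → {A, B, D, E}. Minimal: {E}⁺ = {E}; {B}⁺ = {B} — none reach the full schema.
{D, E}⁺: DE→B adds B; BE→AD adds A → {A, B, D, E}. Minimal: {E}⁺ = {E}; {D}⁺ = {D} — none reach the full schema.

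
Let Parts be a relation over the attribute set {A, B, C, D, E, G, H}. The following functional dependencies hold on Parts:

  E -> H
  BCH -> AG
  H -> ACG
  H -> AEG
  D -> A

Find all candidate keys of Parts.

(B, D, E), (B, D, H)

Attributes B, D never appear on any right-hand side, so every candidate key must contain {B, D}.
{B, D}⁺ = {A, B, D}, which is not all of the schema, so we must add further attributes.
{B, D, E}⁺: E→H adds H; H→ACG adds A, C, G → {A, B, C, D, E, G, H}. Minimal: {D, E}⁺ = {A, C, D, E, G, H}; {B, E}⁺ = {A, B, C, E, G, H}; {B, D}⁺ = {A, B, D} — none reach the full schema.
{B, D, H}⁺: H→ACG adds A, C, G; H→AEG adds E → {A, B, C, D, E, G, H}. Minimal: {D, H}⁺ = {A, C, D, E, G, H}; {B, H}⁺ = {A, B, C, E, G, H}; {B, D}⁺ = {A, B, D} — none reach the full schema.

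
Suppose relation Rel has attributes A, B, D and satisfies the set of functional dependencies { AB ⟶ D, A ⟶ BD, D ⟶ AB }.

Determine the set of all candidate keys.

{A}⁺: A→BD adds B, D → {A, B, D}.
{D}⁺: D→AB adds A, B → {A, B, D}.

{A}, {D}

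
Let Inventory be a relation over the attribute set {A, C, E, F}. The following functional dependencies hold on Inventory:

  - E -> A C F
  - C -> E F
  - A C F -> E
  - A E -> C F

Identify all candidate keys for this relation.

{C}⁺: C→EF adds E, F; E→ACF adds A → {A, C, E, F}.
{E}⁺: E→ACF adds A, C, F → {A, C, E, F}.
Any other superkey contains one of these as a subset, so there are no further candidate keys.

{C}, {E}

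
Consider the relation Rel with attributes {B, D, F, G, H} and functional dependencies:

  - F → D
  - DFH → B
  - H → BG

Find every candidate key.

(F, H)

{F, H}⁺: F→D adds D; DFH→B adds B; H→BG adds G → {B, D, F, G, H}.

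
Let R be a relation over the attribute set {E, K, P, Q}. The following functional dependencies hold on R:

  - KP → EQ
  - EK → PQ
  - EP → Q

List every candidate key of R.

Attribute K never appears on the right-hand side of any dependency, so K must belong to every candidate key.
{K}⁺ = {K}, which is not all of the schema, so we must add further attributes.
{E, K}⁺: EK→PQ adds P, Q → {E, K, P, Q}. Minimal: {K}⁺ = {K}; {E}⁺ = {E} — none reach the full schema.
{K, P}⁺: KP→EQ adds E, Q → {E, K, P, Q}. Minimal: {P}⁺ = {P}; {K}⁺ = {K} — none reach the full schema.

{E, K}, {K, P}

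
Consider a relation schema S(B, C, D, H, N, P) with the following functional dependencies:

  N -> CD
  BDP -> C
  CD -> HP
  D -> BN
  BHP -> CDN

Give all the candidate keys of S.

D, N, BHP

{D}⁺: D→BN adds B, N; N→CD adds C; CD→HP adds H, P → {B, C, D, H, N, P}.
{N}⁺: N→CD adds C, D; CD→HP adds H, P; D→BN adds B → {B, C, D, H, N, P}.
{B, H, P}⁺: BHP→CDN adds C, D, N → {B, C, D, H, N, P}. Minimal: {H, P}⁺ = {H, P}; {B, P}⁺ = {B, P}; {B, H}⁺ = {B, H} — none reach the full schema.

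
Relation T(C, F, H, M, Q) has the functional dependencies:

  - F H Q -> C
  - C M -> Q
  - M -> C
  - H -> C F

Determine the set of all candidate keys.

(H, M)

Attributes H, M never appear on any right-hand side, so every candidate key must contain {H, M}.
{H, M}⁺ = {C, F, H, M, Q}, which is all of the schema, so {H, M} is the only candidate key.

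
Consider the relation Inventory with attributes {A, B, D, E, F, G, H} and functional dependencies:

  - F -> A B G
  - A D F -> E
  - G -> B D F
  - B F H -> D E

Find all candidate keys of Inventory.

(F, H), (G, H)

Attribute H never appears on the right-hand side of any dependency, so H must belong to every candidate key.
{H}⁺ = {H}, which is not all of the schema, so we must add further attributes.
{F, H}⁺: F→ABG adds A, B, G; G→BDF adds D; BFH→DE adds E → {A, B, D, E, F, G, H}. Minimal: {H}⁺ = {H}; {F}⁺ = {A, B, D, E, F, G} — none reach the full schema.
{G, H}⁺: G→BDF adds B, D, F; BFH→DE adds E; F→ABG adds A → {A, B, D, E, F, G, H}. Minimal: {H}⁺ = {H}; {G}⁺ = {A, B, D, E, F, G} — none reach the full schema.
Any other superkey contains one of these as a subset, so there are no further candidate keys.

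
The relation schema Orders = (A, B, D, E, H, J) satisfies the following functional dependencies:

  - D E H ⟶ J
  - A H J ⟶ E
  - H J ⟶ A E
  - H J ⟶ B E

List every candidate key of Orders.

Attributes D, H never appear on any right-hand side, so every candidate key must contain {D, H}.
{D, H}⁺ = {D, H}, which is not all of the schema, so we must add further attributes.
{D, E, H}⁺: DEH→J adds J; HJ→AE adds A; HJ→BE adds B → {A, B, D, E, H, J}.
{D, H, J}⁺: HJ→AE adds A, E; HJ→BE adds B → {A, B, D, E, H, J}.
Any other superkey contains one of these as a subset, so there are no further candidate keys.

{D, E, H}, {D, H, J}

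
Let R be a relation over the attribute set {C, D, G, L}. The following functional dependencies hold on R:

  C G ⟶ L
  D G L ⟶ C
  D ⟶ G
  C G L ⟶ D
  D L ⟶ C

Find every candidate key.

{C, D}⁺: D→G adds G; CG→L adds L → {C, D, G, L}. Minimal: {D}⁺ = {D, G}; {C}⁺ = {C} — none reach the full schema.
{C, G}⁺: CG→L adds L; CGL→D adds D → {C, D, G, L}. Minimal: {G}⁺ = {G}; {C}⁺ = {C} — none reach the full schema.
{D, L}⁺: D→G adds G; DL→C adds C → {C, D, G, L}. Minimal: {L}⁺ = {L}; {D}⁺ = {D, G} — none reach the full schema.
Any other superkey contains one of these as a subset, so there are no further candidate keys.

CD; CG; DL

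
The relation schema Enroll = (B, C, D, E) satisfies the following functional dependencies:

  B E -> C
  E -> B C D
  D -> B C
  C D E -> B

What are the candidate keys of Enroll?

{E}⁺: E→BCD adds B, C, D → {B, C, D, E}.
No other minimal superkey exists.

E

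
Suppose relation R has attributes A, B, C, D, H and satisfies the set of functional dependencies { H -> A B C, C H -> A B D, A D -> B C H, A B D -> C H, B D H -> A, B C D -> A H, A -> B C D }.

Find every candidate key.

{A}, {H}, {B, C, D}

{A}⁺: A→BCD adds B, C, D; AD→BCH adds H → {A, B, C, D, H}.
{H}⁺: H→ABC adds A, B, C; CH→ABD adds D → {A, B, C, D, H}.
{B, C, D}⁺: BCD→AH adds A, H → {A, B, C, D, H}.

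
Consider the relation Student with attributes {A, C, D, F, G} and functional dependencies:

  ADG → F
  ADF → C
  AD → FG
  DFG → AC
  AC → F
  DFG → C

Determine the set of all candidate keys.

{A, D}, {D, F, G}

Attribute D never appears on the right-hand side of any dependency, so D must belong to every candidate key.
{D}⁺ = {D}, which is not all of the schema, so we must add further attributes.
{A, D}⁺: AD→FG adds F, G; DFG→AC adds C → {A, C, D, F, G}. Minimal: {D}⁺ = {D}; {A}⁺ = {A} — none reach the full schema.
{D, F, G}⁺: DFG→AC adds A, C → {A, C, D, F, G}. Minimal: {F, G}⁺ = {F, G}; {D, G}⁺ = {D, G}; {D, F}⁺ = {D, F} — none reach the full schema.
Any other superkey contains one of these as a subset, so there are no further candidate keys.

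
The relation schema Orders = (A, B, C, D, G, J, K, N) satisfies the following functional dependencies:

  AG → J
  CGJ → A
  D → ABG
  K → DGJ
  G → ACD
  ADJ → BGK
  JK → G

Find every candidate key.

{D, N}, {G, N}, {K, N}

Attribute N never appears on the right-hand side of any dependency, so N must belong to every candidate key.
{N}⁺ = {N}, which is not all of the schema, so we must add further attributes.
{D, N}⁺: D→ABG adds A, B, G; G→ACD adds C; AG→J adds J; ADJ→BGK adds K → {A, B, C, D, G, J, K, N}. Minimal: {N}⁺ = {N}; {D}⁺ = {A, B, C, D, G, J, K} — none reach the full schema.
{G, N}⁺: G→ACD adds A, C, D; AG→J adds J; D→ABG adds B; ADJ→BGK adds K → {A, B, C, D, G, J, K, N}. Minimal: {N}⁺ = {N}; {G}⁺ = {A, B, C, D, G, J, K} — none reach the full schema.
{K, N}⁺: K→DGJ adds D, G, J; G→ACD adds A, C; ADJ→BGK adds B → {A, B, C, D, G, J, K, N}. Minimal: {N}⁺ = {N}; {K}⁺ = {A, B, C, D, G, J, K} — none reach the full schema.
Any other superkey contains one of these as a subset, so there are no further candidate keys.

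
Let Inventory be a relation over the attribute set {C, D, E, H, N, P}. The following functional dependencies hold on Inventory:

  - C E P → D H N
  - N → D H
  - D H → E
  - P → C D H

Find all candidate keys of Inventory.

Attribute P never appears on the right-hand side of any dependency, so P must belong to every candidate key.
{P}⁺ = {C, D, E, H, N, P}, which is all of the schema, so {P} is the only candidate key.

{P}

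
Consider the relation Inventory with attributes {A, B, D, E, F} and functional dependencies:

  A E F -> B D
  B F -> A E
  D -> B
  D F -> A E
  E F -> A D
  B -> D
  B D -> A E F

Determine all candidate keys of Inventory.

B; D; EF

{B}⁺: B→D adds D; BD→AEF adds A, E, F → {A, B, D, E, F}.
{D}⁺: D→B adds B; BD→AEF adds A, E, F → {A, B, D, E, F}.
{E, F}⁺: EF→AD adds A, D; AEF→BD adds B → {A, B, D, E, F}.
Any other superkey contains one of these as a subset, so there are no further candidate keys.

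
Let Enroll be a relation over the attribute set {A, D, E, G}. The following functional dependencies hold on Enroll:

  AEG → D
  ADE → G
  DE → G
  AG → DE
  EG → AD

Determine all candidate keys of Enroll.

{A, G}⁺: AG→DE adds D, E → {A, D, E, G}. Minimal: {G}⁺ = {G}; {A}⁺ = {A} — none reach the full schema.
{D, E}⁺: DE→G adds G; EG→AD adds A → {A, D, E, G}. Minimal: {E}⁺ = {E}; {D}⁺ = {D} — none reach the full schema.
{E, G}⁺: EG→AD adds A, D → {A, D, E, G}. Minimal: {G}⁺ = {G}; {E}⁺ = {E} — none reach the full schema.
Any other superkey contains one of these as a subset, so there are no further candidate keys.

(A, G), (D, E), (E, G)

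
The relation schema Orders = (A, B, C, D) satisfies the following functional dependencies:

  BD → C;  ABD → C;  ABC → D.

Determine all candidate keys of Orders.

Attributes A, B never appear on any right-hand side, so every candidate key must contain {A, B}.
{A, B}⁺ = {A, B}, which is not all of the schema, so we must add further attributes.
{A, B, C}⁺: ABC→D adds D → {A, B, C, D}. Minimal: {B, C}⁺ = {B, C}; {A, C}⁺ = {A, C}; {A, B}⁺ = {A, B} — none reach the full schema.
{A, B, D}⁺: BD→C adds C → {A, B, C, D}. Minimal: {B, D}⁺ = {B, C, D}; {A, D}⁺ = {A, D}; {A, B}⁺ = {A, B} — none reach the full schema.
Any other superkey contains one of these as a subset, so there are no further candidate keys.

(A, B, C), (A, B, D)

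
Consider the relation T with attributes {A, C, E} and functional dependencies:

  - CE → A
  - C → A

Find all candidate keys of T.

Attributes C, E never appear on any right-hand side, so every candidate key must contain {C, E}.
{C, E}⁺ = {A, C, E}, which is all of the schema, so {C, E} is the only candidate key.

{C, E}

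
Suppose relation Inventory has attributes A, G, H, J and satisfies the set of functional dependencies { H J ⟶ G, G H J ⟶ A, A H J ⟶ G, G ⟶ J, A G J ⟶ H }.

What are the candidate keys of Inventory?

{A, G}; {G, H}; {H, J}

{A, G}⁺: G→J adds J; AGJ→H adds H → {A, G, H, J}.
{G, H}⁺: G→J adds J; GHJ→A adds A → {A, G, H, J}.
{H, J}⁺: HJ→G adds G; GHJ→A adds A → {A, G, H, J}.
Any other superkey contains one of these as a subset, so there are no further candidate keys.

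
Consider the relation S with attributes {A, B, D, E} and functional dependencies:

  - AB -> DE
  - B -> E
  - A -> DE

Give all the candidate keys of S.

AB

Attributes A, B never appear on any right-hand side, so every candidate key must contain {A, B}.
{A, B}⁺ = {A, B, D, E}, which is all of the schema, so {A, B} is the only candidate key.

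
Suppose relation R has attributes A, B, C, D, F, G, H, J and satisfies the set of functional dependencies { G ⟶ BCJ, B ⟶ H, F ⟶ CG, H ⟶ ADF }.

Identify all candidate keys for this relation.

{B}⁺: B→H adds H; H→ADF adds A, D, F; F→CG adds C, G; G→BCJ adds J → {A, B, C, D, F, G, H, J}.
{F}⁺: F→CG adds C, G; G→BCJ adds B, J; B→H adds H; H→ADF adds A, D → {A, B, C, D, F, G, H, J}.
{G}⁺: G→BCJ adds B, C, J; B→H adds H; H→ADF adds A, D, F → {A, B, C, D, F, G, H, J}.
{H}⁺: H→ADF adds A, D, F; F→CG adds C, G; G→BCJ adds B, J → {A, B, C, D, F, G, H, J}.

(B); (F); (G); (H)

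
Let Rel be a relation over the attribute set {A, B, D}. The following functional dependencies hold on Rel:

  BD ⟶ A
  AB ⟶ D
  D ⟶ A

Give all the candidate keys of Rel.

{A, B}; {B, D}

Attribute B never appears on the right-hand side of any dependency, so B must belong to every candidate key.
{B}⁺ = {B}, which is not all of the schema, so we must add further attributes.
{A, B}⁺: AB→D adds D → {A, B, D}.
{B, D}⁺: BD→A adds A → {A, B, D}.
Any other superkey contains one of these as a subset, so there are no further candidate keys.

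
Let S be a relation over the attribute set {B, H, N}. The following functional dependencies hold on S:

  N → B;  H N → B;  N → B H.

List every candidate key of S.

Attribute N never appears on the right-hand side of any dependency, so N must belong to every candidate key.
{N}⁺ = {B, H, N}, which is all of the schema, so {N} is the only candidate key.

{N}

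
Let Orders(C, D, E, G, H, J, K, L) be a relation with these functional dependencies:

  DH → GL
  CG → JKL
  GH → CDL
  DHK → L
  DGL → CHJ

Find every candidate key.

{D, E, H}, {E, G, H}, {C, D, E, G}, {D, E, G, L}

Attribute E never appears on the right-hand side of any dependency, so E must belong to every candidate key.
{E}⁺ = {E}, which is not all of the schema, so we must add further attributes.
{D, E, H}⁺: DH→GL adds G, L; GH→CDL adds C; DGL→CHJ adds J; CG→JKL adds K → {C, D, E, G, H, J, K, L}.
{E, G, H}⁺: GH→CDL adds C, D, L; DGL→CHJ adds J; CG→JKL adds K → {C, D, E, G, H, J, K, L}.
{C, D, E, G}⁺: CG→JKL adds J, K, L; DGL→CHJ adds H → {C, D, E, G, H, J, K, L}.
{D, E, G, L}⁺: DGL→CHJ adds C, H, J; CG→JKL adds K → {C, D, E, G, H, J, K, L}.
Any other superkey contains one of these as a subset, so there are no further candidate keys.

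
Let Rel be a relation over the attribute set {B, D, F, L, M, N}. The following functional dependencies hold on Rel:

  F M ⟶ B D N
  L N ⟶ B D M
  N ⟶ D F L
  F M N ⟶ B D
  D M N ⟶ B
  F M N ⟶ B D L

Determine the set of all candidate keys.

{N}⁺: N→DFL adds D, F, L; LN→BDM adds B, M → {B, D, F, L, M, N}.
{F, M}⁺: FM→BDN adds B, D, N; N→DFL adds L → {B, D, F, L, M, N}. Minimal: {M}⁺ = {M}; {F}⁺ = {F} — none reach the full schema.
Any other superkey contains one of these as a subset, so there are no further candidate keys.

N; FM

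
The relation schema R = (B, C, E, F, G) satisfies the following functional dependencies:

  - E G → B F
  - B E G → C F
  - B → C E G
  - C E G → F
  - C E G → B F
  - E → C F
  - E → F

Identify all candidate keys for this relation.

{B}⁺: B→CEG adds C, E, G; CEG→F adds F → {B, C, E, F, G}.
{E, G}⁺: EG→BF adds B, F; BEG→CF adds C → {B, C, E, F, G}. Minimal: {G}⁺ = {G}; {E}⁺ = {C, E, F} — none reach the full schema.

B; EG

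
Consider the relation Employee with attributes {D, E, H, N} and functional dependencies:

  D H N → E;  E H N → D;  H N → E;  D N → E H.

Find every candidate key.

(D, N), (H, N)

{D, N}⁺: DN→EH adds E, H → {D, E, H, N}. Minimal: {N}⁺ = {N}; {D}⁺ = {D} — none reach the full schema.
{H, N}⁺: HN→E adds E; EHN→D adds D → {D, E, H, N}. Minimal: {N}⁺ = {N}; {H}⁺ = {H} — none reach the full schema.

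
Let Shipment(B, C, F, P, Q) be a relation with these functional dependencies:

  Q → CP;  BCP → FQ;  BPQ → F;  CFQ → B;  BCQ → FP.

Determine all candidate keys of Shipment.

(B, Q), (F, Q), (B, C, P)

{B, Q}⁺: Q→CP adds C, P; BCP→FQ adds F → {B, C, F, P, Q}. Minimal: {Q}⁺ = {C, P, Q}; {B}⁺ = {B} — none reach the full schema.
{F, Q}⁺: Q→CP adds C, P; CFQ→B adds B → {B, C, F, P, Q}. Minimal: {Q}⁺ = {C, P, Q}; {F}⁺ = {F} — none reach the full schema.
{B, C, P}⁺: BCP→FQ adds F, Q → {B, C, F, P, Q}. Minimal: {C, P}⁺ = {C, P}; {B, P}⁺ = {B, P}; {B, C}⁺ = {B, C} — none reach the full schema.
Any other superkey contains one of these as a subset, so there are no further candidate keys.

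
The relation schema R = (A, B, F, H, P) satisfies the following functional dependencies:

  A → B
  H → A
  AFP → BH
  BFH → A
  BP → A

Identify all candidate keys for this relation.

Attributes F, P never appear on any right-hand side, so every candidate key must contain {F, P}.
{F, P}⁺ = {F, P}, which is not all of the schema, so we must add further attributes.
{A, F, P}⁺: A→B adds B; AFP→BH adds H → {A, B, F, H, P}. Minimal: {F, P}⁺ = {F, P}; {A, P}⁺ = {A, B, P}; {A, F}⁺ = {A, B, F} — none reach the full schema.
{B, F, P}⁺: BP→A adds A; AFP→BH adds H → {A, B, F, H, P}. Minimal: {F, P}⁺ = {F, P}; {B, P}⁺ = {A, B, P}; {B, F}⁺ = {B, F} — none reach the full schema.
{F, H, P}⁺: H→A adds A; AFP→BH adds B → {A, B, F, H, P}. Minimal: {H, P}⁺ = {A, B, H, P}; {F, P}⁺ = {F, P}; {F, H}⁺ = {A, B, F, H} — none reach the full schema.
Any other superkey contains one of these as a subset, so there are no further candidate keys.

AFP; BFP; FHP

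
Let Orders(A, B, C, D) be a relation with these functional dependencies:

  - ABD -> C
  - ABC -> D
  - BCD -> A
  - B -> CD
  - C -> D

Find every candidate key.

{B}⁺: B→CD adds C, D; BCD→A adds A → {A, B, C, D}.
No other minimal superkey exists.

{B}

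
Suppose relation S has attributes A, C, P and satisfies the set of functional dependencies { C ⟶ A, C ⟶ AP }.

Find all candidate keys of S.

Attribute C never appears on the right-hand side of any dependency, so C must belong to every candidate key.
{C}⁺ = {A, C, P}, which is all of the schema, so {C} is the only candidate key.

{C}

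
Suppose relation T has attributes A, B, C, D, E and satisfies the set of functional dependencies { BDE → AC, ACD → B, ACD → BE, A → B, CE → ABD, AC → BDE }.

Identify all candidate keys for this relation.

{A, C}⁺: A→B adds B; AC→BDE adds D, E → {A, B, C, D, E}. Minimal: {C}⁺ = {C}; {A}⁺ = {A, B} — none reach the full schema.
{C, E}⁺: CE→ABD adds A, B, D → {A, B, C, D, E}. Minimal: {E}⁺ = {E}; {C}⁺ = {C} — none reach the full schema.
{A, D, E}⁺: A→B adds B; BDE→AC adds C → {A, B, C, D, E}. Minimal: {D, E}⁺ = {D, E}; {A, E}⁺ = {A, B, E}; {A, D}⁺ = {A, B, D} — none reach the full schema.
{B, D, E}⁺: BDE→AC adds A, C → {A, B, C, D, E}. Minimal: {D, E}⁺ = {D, E}; {B, E}⁺ = {B, E}; {B, D}⁺ = {B, D} — none reach the full schema.

AC, CE, ADE, BDE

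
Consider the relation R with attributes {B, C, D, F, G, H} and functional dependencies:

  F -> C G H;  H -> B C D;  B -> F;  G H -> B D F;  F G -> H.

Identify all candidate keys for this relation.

{B}⁺: B→F adds F; F→CGH adds C, G, H; H→BCD adds D → {B, C, D, F, G, H}.
{F}⁺: F→CGH adds C, G, H; H→BCD adds B, D → {B, C, D, F, G, H}.
{H}⁺: H→BCD adds B, C, D; B→F adds F; F→CGH adds G → {B, C, D, F, G, H}.
Any other superkey contains one of these as a subset, so there are no further candidate keys.

B, F, H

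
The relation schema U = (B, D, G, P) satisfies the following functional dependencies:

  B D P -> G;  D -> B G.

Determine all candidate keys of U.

Attributes D, P never appear on any right-hand side, so every candidate key must contain {D, P}.
{D, P}⁺ = {B, D, G, P}, which is all of the schema, so {D, P} is the only candidate key.

DP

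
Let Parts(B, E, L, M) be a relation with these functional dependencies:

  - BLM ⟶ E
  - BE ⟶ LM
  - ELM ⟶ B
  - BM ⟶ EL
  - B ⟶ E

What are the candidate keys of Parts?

{B}⁺: B→E adds E; BE→LM adds L, M → {B, E, L, M}.
{E, L, M}⁺: ELM→B adds B → {B, E, L, M}. Minimal: {L, M}⁺ = {L, M}; {E, M}⁺ = {E, M}; {E, L}⁺ = {E, L} — none reach the full schema.

(B), (E, L, M)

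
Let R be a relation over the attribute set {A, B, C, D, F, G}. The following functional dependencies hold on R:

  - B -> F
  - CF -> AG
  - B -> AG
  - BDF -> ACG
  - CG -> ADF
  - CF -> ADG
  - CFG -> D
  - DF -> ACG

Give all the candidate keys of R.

Attribute B never appears on the right-hand side of any dependency, so B must belong to every candidate key.
{B}⁺ = {A, B, F, G}, which is not all of the schema, so we must add further attributes.
{B, C}⁺: B→F adds F; CF→AG adds A, G; CG→ADF adds D → {A, B, C, D, F, G}. Minimal: {C}⁺ = {C}; {B}⁺ = {A, B, F, G} — none reach the full schema.
{B, D}⁺: B→F adds F; B→AG adds A, G; BDF→ACG adds C → {A, B, C, D, F, G}. Minimal: {D}⁺ = {D}; {B}⁺ = {A, B, F, G} — none reach the full schema.

{B, C}, {B, D}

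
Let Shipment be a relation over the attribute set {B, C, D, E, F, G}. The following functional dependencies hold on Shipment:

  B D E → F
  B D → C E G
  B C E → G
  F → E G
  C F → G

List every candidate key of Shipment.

BD

Attributes B, D never appear on any right-hand side, so every candidate key must contain {B, D}.
{B, D}⁺ = {B, C, D, E, F, G}, which is all of the schema, so {B, D} is the only candidate key.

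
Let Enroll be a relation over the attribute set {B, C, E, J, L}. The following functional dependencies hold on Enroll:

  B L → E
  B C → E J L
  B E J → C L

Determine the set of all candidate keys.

BC, BEJ, BJL

Attribute B never appears on the right-hand side of any dependency, so B must belong to every candidate key.
{B}⁺ = {B}, which is not all of the schema, so we must add further attributes.
{B, C}⁺: BC→EJL adds E, J, L → {B, C, E, J, L}. Minimal: {C}⁺ = {C}; {B}⁺ = {B} — none reach the full schema.
{B, E, J}⁺: BEJ→CL adds C, L → {B, C, E, J, L}. Minimal: {E, J}⁺ = {E, J}; {B, J}⁺ = {B, J}; {B, E}⁺ = {B, E} — none reach the full schema.
{B, J, L}⁺: BL→E adds E; BEJ→CL adds C → {B, C, E, J, L}. Minimal: {J, L}⁺ = {J, L}; {B, L}⁺ = {B, E, L}; {B, J}⁺ = {B, J} — none reach the full schema.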